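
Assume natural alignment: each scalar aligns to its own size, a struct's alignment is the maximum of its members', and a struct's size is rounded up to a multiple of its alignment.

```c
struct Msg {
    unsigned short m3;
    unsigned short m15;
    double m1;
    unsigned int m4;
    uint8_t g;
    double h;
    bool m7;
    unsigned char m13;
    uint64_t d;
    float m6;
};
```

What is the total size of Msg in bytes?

0..2  m3  (2B, 2-aligned)
2..4  m15  (2B, 2-aligned)
4..8  -- padding (4B)
8..16  m1  (8B, 8-aligned)
16..20  m4  (4B, 4-aligned)
20..21  g  (1B, 1-aligned)
21..24  -- padding (3B)
24..32  h  (8B, 8-aligned)
32..33  m7  (1B, 1-aligned)
33..34  m13  (1B, 1-aligned)
34..40  -- padding (6B)
40..48  d  (8B, 8-aligned)
48..52  m6  (4B, 4-aligned)
52..56  -- tail padding (4B)
sizeof = 56, alignof = 8

56 bytes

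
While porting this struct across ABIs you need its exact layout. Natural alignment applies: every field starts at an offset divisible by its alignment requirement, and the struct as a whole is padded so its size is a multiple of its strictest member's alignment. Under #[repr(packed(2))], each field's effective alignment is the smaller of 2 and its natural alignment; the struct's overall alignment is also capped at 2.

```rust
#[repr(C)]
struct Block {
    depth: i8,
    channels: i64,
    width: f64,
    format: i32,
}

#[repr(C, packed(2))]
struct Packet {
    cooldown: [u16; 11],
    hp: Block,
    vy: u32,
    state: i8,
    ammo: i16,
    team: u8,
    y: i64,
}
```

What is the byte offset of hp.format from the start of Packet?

Block: @0: depth [1B, align 1] → 1; +7 pad (align 8); @8: channels [8B, align 8] → 16; @16: width [8B, align 8] → 24; @24: format [4B, align 4] → 28; +4 tail pad (align 8); size 32, align 8
@0: cooldown [22B, align 2] → 22
@22: hp [32B, align 2] → 54
within Block: format at 24
22 + 24 = 46

46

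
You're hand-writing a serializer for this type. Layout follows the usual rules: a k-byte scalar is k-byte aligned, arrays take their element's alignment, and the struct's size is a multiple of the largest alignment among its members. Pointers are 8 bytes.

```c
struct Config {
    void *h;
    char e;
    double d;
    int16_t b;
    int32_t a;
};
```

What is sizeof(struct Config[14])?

448

0..8  h  (8B, 8-aligned)
8..9  e  (1B, 1-aligned)
9..16  -- padding (7B)
16..24  d  (8B, 8-aligned)
24..26  b  (2B, 2-aligned)
26..28  -- padding (2B)
28..32  a  (4B, 4-aligned)
sizeof = 32, alignof = 8
array of 14: 14 × 32 = 448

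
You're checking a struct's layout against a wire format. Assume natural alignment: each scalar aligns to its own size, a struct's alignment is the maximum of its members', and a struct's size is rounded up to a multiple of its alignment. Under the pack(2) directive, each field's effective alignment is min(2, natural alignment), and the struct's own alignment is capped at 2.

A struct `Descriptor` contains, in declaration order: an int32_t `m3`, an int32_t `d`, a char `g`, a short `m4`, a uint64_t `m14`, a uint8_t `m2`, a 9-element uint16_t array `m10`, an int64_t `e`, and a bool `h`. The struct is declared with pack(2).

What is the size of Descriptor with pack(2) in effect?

50

0..4  m3  (4B, 2-aligned)
4..8  d  (4B, 2-aligned)
8..9  g  (1B, 1-aligned)
9..10  -- padding (1B)
10..12  m4  (2B, 2-aligned)
12..20  m14  (8B, 2-aligned)
20..21  m2  (1B, 1-aligned)
21..22  -- padding (1B)
22..40  m10  (18B, 2-aligned)
40..48  e  (8B, 2-aligned)
48..49  h  (1B, 1-aligned)
49..50  -- tail padding (1B)
sizeof = 50, alignof = 2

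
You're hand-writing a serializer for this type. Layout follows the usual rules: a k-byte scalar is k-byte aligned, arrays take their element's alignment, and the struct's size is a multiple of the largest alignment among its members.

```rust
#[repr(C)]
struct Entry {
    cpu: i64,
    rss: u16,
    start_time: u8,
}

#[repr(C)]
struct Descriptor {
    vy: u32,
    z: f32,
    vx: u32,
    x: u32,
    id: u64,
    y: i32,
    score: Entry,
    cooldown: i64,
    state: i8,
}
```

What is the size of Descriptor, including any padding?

Entry: 0..8  cpu  (8B, 8-aligned); 8..10  rss  (2B, 2-aligned); 10..11  start_time  (1B, 1-aligned); 11..16  -- tail padding (5B); sizeof = 16, alignof = 8
0..4  vy  (4B, 4-aligned)
4..8  z  (4B, 4-aligned)
8..12  vx  (4B, 4-aligned)
12..16  x  (4B, 4-aligned)
16..24  id  (8B, 8-aligned)
24..28  y  (4B, 4-aligned)
28..32  -- padding (4B)
32..48  score  (16B, 8-aligned)
48..56  cooldown  (8B, 8-aligned)
56..57  state  (1B, 1-aligned)
57..64  -- tail padding (7B)
sizeof = 64, alignof = 8

64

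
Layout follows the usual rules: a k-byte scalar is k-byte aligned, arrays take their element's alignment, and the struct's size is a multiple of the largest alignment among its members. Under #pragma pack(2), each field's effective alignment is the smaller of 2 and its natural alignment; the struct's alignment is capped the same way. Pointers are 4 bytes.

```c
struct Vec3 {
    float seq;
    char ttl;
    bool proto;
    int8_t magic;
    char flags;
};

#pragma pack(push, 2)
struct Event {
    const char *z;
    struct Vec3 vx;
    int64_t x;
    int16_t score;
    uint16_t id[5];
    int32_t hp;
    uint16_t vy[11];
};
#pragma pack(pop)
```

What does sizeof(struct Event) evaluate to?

58 bytes

Vec3: seq at 0 (size 4, align 4) → ends 4; ttl at 4 (size 1, align 1) → ends 5; proto at 5 (size 1, align 1) → ends 6; magic at 6 (size 1, align 1) → ends 7; flags at 7 (size 1, align 1) → ends 8; total 8 bytes, alignment 4
z at 0 (size 4, align 2) → ends 4
vx at 4 (size 8, align 2) → ends 12
x at 12 (size 8, align 2) → ends 20
score at 20 (size 2, align 2) → ends 22
id at 22 (size 10, align 2) → ends 32
hp at 32 (size 4, align 2) → ends 36
vy at 36 (size 22, align 2) → ends 58
total 58 bytes, alignment 2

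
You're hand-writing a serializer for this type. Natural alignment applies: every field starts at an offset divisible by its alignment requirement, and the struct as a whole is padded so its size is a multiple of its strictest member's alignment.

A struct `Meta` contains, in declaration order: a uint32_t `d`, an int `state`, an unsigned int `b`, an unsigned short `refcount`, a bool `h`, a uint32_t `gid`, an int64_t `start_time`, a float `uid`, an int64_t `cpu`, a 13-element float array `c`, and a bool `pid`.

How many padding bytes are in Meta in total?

@0: d [4B, align 4] → 4
@4: state [4B, align 4] → 8
@8: b [4B, align 4] → 12
@12: refcount [2B, align 2] → 14
@14: h [1B, align 1] → 15
+1 pad (align 4)
@16: gid [4B, align 4] → 20
+4 pad (align 8)
@24: start_time [8B, align 8] → 32
@32: uid [4B, align 4] → 36
+4 pad (align 8)
@40: cpu [8B, align 8] → 48
@48: c [52B, align 4] → 100
@100: pid [1B, align 1] → 101
+3 tail pad (align 8)
size 104, align 8
data bytes 92, size 104 → padding 12

12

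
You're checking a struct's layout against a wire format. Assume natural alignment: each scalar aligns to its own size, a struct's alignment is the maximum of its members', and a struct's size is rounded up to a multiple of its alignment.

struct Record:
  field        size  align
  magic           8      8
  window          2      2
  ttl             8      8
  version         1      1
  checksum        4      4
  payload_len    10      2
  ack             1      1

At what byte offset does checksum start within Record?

28

0..8  magic  (8B, 8-aligned)
8..10  window  (2B, 2-aligned)
10..16  -- padding (6B)
16..24  ttl  (8B, 8-aligned)
24..25  version  (1B, 1-aligned)
25..28  -- padding (3B)
28..32  checksum  (4B, 4-aligned)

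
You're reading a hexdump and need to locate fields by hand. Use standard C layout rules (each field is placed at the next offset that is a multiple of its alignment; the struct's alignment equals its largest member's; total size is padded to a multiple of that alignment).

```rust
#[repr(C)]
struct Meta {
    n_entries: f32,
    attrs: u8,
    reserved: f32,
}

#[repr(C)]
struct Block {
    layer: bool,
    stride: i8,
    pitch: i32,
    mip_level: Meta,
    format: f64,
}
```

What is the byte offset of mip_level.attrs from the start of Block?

Meta: 0..4  n_entries  (4B, 4-aligned); 4..5  attrs  (1B, 1-aligned); 5..8  -- padding (3B); 8..12  reserved  (4B, 4-aligned); sizeof = 12, alignof = 4
0..1  layer  (1B, 1-aligned)
1..2  stride  (1B, 1-aligned)
2..4  -- padding (2B)
4..8  pitch  (4B, 4-aligned)
8..20  mip_level  (12B, 4-aligned)
within Meta: attrs at 4
8 + 4 = 12

12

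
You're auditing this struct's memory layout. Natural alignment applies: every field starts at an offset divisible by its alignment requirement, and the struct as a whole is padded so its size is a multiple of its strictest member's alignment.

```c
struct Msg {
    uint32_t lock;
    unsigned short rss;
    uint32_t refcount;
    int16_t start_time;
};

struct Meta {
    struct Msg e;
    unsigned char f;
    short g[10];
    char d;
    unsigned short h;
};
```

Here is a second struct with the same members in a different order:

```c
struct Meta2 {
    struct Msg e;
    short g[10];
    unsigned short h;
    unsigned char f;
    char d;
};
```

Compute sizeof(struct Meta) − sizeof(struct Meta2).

Msg: @0: lock [4B, align 4] → 4; @4: rss [2B, align 2] → 6; +2 pad (align 4); @8: refcount [4B, align 4] → 12; @12: start_time [2B, align 2] → 14; +2 tail pad (align 4); size 16, align 4
@0: e [16B, align 4] → 16
@16: f [1B, align 1] → 17
+1 pad (align 2)
@18: g [20B, align 2] → 38
@38: d [1B, align 1] → 39
+1 pad (align 2)
@40: h [2B, align 2] → 42
+2 tail pad (align 4)
size 44, align 4
— Meta2 —
@0: e [16B, align 4] → 16
@16: g [20B, align 2] → 36
@36: h [2B, align 2] → 38
@38: f [1B, align 1] → 39
@39: d [1B, align 1] → 40
size 40, align 4
44 − 40 = 4

4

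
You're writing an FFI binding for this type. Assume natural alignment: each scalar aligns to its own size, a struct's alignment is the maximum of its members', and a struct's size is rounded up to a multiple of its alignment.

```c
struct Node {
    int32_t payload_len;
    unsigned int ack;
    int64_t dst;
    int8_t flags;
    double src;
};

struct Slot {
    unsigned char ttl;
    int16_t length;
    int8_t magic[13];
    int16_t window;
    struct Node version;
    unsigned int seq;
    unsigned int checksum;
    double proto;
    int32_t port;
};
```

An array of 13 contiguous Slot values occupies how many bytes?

Node: @0: payload_len [4B, align 4] → 4; @4: ack [4B, align 4] → 8; @8: dst [8B, align 8] → 16; @16: flags [1B, align 1] → 17; +7 pad (align 8); @24: src [8B, align 8] → 32; size 32, align 8
@0: ttl [1B, align 1] → 1
+1 pad (align 2)
@2: length [2B, align 2] → 4
@4: magic [13B, align 1] → 17
+1 pad (align 2)
@18: window [2B, align 2] → 20
+4 pad (align 8)
@24: version [32B, align 8] → 56
@56: seq [4B, align 4] → 60
@60: checksum [4B, align 4] → 64
@64: proto [8B, align 8] → 72
@72: port [4B, align 4] → 76
+4 tail pad (align 8)
size 80, align 8
array of 13: 13 × 80 = 1040

1040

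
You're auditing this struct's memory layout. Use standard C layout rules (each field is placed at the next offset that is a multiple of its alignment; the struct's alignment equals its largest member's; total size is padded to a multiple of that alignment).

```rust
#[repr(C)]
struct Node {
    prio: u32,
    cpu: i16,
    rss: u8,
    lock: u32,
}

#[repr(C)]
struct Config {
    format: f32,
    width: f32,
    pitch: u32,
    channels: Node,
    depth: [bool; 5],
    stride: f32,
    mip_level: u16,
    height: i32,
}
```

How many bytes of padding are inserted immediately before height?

2

Node: 0..4  prio  (4B, 4-aligned); 4..6  cpu  (2B, 2-aligned); 6..7  rss  (1B, 1-aligned); 7..8  -- padding (1B); 8..12  lock  (4B, 4-aligned); sizeof = 12, alignof = 4
0..4  format  (4B, 4-aligned)
4..8  width  (4B, 4-aligned)
8..12  pitch  (4B, 4-aligned)
12..24  channels  (12B, 4-aligned)
24..29  depth  (5B, 1-aligned)
29..32  -- padding (3B)
32..36  stride  (4B, 4-aligned)
36..38  mip_level  (2B, 2-aligned)
38..40  -- padding (2B)
40..44  height  (4B, 4-aligned)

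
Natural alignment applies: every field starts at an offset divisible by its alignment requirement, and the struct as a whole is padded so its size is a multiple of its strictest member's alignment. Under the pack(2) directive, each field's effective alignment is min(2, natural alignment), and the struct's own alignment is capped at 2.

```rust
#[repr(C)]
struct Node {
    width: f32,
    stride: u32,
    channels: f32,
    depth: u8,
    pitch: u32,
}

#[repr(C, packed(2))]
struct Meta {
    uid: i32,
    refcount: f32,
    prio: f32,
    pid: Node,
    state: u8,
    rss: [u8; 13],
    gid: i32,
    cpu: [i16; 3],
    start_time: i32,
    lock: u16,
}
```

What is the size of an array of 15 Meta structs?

930

Node: width at 0 (size 4, align 4) → ends 4; stride at 4 (size 4, align 4) → ends 8; channels at 8 (size 4, align 4) → ends 12; depth at 12 (size 1, align 1) → ends 13; pad 3 to align 4 for pitch; pitch at 16 (size 4, align 4) → ends 20; total 20 bytes, alignment 4
uid at 0 (size 4, align 2) → ends 4
refcount at 4 (size 4, align 2) → ends 8
prio at 8 (size 4, align 2) → ends 12
pid at 12 (size 20, align 2) → ends 32
state at 32 (size 1, align 1) → ends 33
rss at 33 (size 13, align 1) → ends 46
gid at 46 (size 4, align 2) → ends 50
cpu at 50 (size 6, align 2) → ends 56
start_time at 56 (size 4, align 2) → ends 60
lock at 60 (size 2, align 2) → ends 62
total 62 bytes, alignment 2
array of 15: 15 × 62 = 930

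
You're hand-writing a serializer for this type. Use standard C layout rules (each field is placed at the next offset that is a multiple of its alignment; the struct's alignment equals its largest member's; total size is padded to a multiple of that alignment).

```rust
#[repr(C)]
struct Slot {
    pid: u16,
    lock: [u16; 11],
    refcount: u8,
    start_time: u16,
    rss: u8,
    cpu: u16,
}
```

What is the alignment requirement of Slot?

2

member alignments: pid=2, lock=2, refcount=1, start_time=2, rss=1, cpu=2
max = 2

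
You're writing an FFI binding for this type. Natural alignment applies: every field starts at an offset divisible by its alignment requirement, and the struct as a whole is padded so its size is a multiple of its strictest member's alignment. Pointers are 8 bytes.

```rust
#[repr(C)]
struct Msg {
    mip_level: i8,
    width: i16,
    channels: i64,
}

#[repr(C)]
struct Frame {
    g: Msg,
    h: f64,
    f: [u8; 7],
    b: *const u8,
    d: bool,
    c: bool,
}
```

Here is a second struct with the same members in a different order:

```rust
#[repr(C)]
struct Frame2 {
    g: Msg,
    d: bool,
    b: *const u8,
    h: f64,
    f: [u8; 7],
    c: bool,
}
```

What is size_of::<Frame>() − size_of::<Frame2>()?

Msg: mip_level at 0 (size 1, align 1) → ends 1; pad 1 to align 2 for width; width at 2 (size 2, align 2) → ends 4; pad 4 to align 8 for channels; channels at 8 (size 8, align 8) → ends 16; total 16 bytes, alignment 8
g at 0 (size 16, align 8) → ends 16
h at 16 (size 8, align 8) → ends 24
f at 24 (size 7, align 1) → ends 31
pad 1 to align 8 for b
b at 32 (size 8, align 8) → ends 40
d at 40 (size 1, align 1) → ends 41
c at 41 (size 1, align 1) → ends 42
tail pad 6 to reach multiple of 8
total 48 bytes, alignment 8
— Frame2 —
g at 0 (size 16, align 8) → ends 16
d at 16 (size 1, align 1) → ends 17
pad 7 to align 8 for b
b at 24 (size 8, align 8) → ends 32
h at 32 (size 8, align 8) → ends 40
f at 40 (size 7, align 1) → ends 47
c at 47 (size 1, align 1) → ends 48
total 48 bytes, alignment 8
48 − 48 = 0

0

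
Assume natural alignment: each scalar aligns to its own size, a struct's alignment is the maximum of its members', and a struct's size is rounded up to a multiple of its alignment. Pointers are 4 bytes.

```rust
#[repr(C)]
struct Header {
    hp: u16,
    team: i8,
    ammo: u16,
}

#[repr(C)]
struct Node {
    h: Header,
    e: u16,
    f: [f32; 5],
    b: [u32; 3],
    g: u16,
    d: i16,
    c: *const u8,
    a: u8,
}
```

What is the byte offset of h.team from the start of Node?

2

Header: 0..2  hp  (2B, 2-aligned); 2..3  team  (1B, 1-aligned); 3..4  -- padding (1B); 4..6  ammo  (2B, 2-aligned); sizeof = 6, alignof = 2
0..6  h  (6B, 2-aligned)
within Header: team at 2
0 + 2 = 2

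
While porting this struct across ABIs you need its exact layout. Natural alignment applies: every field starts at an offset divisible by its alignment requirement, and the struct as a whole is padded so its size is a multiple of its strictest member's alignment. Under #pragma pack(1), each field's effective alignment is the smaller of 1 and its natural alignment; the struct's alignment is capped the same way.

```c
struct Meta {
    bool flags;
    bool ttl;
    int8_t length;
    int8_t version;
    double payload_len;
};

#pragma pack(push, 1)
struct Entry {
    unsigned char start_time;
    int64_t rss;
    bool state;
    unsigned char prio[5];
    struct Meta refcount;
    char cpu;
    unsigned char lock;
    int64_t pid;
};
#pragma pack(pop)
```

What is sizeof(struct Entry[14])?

Meta: @0: flags [1B, align 1] → 1; @1: ttl [1B, align 1] → 2; @2: length [1B, align 1] → 3; @3: version [1B, align 1] → 4; +4 pad (align 8); @8: payload_len [8B, align 8] → 16; size 16, align 8
@0: start_time [1B, align 1] → 1
@1: rss [8B, align 1] → 9
@9: state [1B, align 1] → 10
@10: prio [5B, align 1] → 15
@15: refcount [16B, align 1] → 31
@31: cpu [1B, align 1] → 32
@32: lock [1B, align 1] → 33
@33: pid [8B, align 1] → 41
size 41, align 1
array of 14: 14 × 41 = 574

574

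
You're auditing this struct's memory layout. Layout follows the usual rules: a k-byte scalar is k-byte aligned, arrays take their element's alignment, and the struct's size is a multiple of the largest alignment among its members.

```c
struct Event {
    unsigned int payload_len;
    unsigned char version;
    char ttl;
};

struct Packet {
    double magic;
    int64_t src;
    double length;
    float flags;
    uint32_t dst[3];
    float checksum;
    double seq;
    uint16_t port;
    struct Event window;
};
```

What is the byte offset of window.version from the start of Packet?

64

Event: payload_len at 0 (size 4, align 4) → ends 4; version at 4 (size 1, align 1) → ends 5; ttl at 5 (size 1, align 1) → ends 6; tail pad 2 to reach multiple of 4; total 8 bytes, alignment 4
magic at 0 (size 8, align 8) → ends 8
src at 8 (size 8, align 8) → ends 16
length at 16 (size 8, align 8) → ends 24
flags at 24 (size 4, align 4) → ends 28
dst at 28 (size 12, align 4) → ends 40
checksum at 40 (size 4, align 4) → ends 44
pad 4 to align 8 for seq
seq at 48 (size 8, align 8) → ends 56
port at 56 (size 2, align 2) → ends 58
pad 2 to align 4 for window
window at 60 (size 8, align 4) → ends 68
within Event: version at 4
60 + 4 = 64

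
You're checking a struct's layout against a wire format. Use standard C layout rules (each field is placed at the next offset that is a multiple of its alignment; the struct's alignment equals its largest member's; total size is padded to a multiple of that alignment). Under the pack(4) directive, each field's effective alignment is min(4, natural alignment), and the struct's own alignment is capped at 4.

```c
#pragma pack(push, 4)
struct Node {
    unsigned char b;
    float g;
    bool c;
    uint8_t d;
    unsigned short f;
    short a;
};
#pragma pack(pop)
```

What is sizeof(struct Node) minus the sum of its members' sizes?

5

0..1  b  (1B, 1-aligned)
1..4  -- padding (3B)
4..8  g  (4B, 4-aligned)
8..9  c  (1B, 1-aligned)
9..10  d  (1B, 1-aligned)
10..12  f  (2B, 2-aligned)
12..14  a  (2B, 2-aligned)
14..16  -- tail padding (2B)
sizeof = 16, alignof = 4
data bytes 11, size 16 → padding 5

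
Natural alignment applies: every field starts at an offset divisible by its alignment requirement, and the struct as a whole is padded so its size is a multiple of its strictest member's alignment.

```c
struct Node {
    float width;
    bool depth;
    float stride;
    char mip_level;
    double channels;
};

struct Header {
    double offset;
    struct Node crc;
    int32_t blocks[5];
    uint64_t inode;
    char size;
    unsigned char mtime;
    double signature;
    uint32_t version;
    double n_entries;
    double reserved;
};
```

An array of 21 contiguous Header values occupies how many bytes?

2184

Node: @0: width [4B, align 4] → 4; @4: depth [1B, align 1] → 5; +3 pad (align 4); @8: stride [4B, align 4] → 12; @12: mip_level [1B, align 1] → 13; +3 pad (align 8); @16: channels [8B, align 8] → 24; size 24, align 8
@0: offset [8B, align 8] → 8
@8: crc [24B, align 8] → 32
@32: blocks [20B, align 4] → 52
+4 pad (align 8)
@56: inode [8B, align 8] → 64
@64: size [1B, align 1] → 65
@65: mtime [1B, align 1] → 66
+6 pad (align 8)
@72: signature [8B, align 8] → 80
@80: version [4B, align 4] → 84
+4 pad (align 8)
@88: n_entries [8B, align 8] → 96
@96: reserved [8B, align 8] → 104
size 104, align 8
array of 21: 21 × 104 = 2184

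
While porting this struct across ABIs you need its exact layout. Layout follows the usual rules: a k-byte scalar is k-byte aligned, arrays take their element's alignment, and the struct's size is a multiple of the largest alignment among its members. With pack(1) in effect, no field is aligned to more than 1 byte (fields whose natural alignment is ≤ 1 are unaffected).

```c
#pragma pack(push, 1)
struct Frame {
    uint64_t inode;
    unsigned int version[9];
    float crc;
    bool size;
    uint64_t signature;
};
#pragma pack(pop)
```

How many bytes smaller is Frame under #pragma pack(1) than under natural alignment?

natural layout:
  inode at 0 (size 8, align 8) → ends 8
  version at 8 (size 36, align 4) → ends 44
  crc at 44 (size 4, align 4) → ends 48
  size at 48 (size 1, align 1) → ends 49
  pad 7 to align 8 for signature
  signature at 56 (size 8, align 8) → ends 64
  total 64 bytes, alignment 8
packed(1) layout:
  inode at 0 (size 8, align 1) → ends 8
  version at 8 (size 36, align 1) → ends 44
  crc at 44 (size 4, align 1) → ends 48
  size at 48 (size 1, align 1) → ends 49
  signature at 49 (size 8, align 1) → ends 57
  total 57 bytes, alignment 1
64 − 57 = 7

7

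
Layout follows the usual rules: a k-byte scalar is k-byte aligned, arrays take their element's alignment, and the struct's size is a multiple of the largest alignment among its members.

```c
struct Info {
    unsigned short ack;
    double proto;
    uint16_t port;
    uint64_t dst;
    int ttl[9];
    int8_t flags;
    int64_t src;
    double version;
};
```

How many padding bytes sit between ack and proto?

6

0..2  ack  (2B, 2-aligned)
2..8  -- padding (6B)
8..16  proto  (8B, 8-aligned)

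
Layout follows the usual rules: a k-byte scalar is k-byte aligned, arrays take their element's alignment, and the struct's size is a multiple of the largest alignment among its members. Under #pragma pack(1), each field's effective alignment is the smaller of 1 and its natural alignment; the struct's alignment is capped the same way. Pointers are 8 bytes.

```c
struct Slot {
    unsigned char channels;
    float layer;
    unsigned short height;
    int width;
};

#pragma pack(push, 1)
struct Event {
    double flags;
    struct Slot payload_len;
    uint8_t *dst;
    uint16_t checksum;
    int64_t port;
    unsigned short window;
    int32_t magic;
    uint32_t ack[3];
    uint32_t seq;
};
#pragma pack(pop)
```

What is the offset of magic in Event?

Slot: @0: channels [1B, align 1] → 1; +3 pad (align 4); @4: layer [4B, align 4] → 8; @8: height [2B, align 2] → 10; +2 pad (align 4); @12: width [4B, align 4] → 16; size 16, align 4
@0: flags [8B, align 1] → 8
@8: payload_len [16B, align 1] → 24
@24: dst [8B, align 1] → 32
@32: checksum [2B, align 1] → 34
@34: port [8B, align 1] → 42
@42: window [2B, align 1] → 44
@44: magic [4B, align 1] → 48

44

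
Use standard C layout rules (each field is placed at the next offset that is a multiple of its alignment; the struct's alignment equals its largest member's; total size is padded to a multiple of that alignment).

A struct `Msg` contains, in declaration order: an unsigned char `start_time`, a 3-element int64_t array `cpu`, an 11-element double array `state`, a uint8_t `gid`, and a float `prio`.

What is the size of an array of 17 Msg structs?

2176

0..1  start_time  (1B, 1-aligned)
1..8  -- padding (7B)
8..32  cpu  (24B, 8-aligned)
32..120  state  (88B, 8-aligned)
120..121  gid  (1B, 1-aligned)
121..124  -- padding (3B)
124..128  prio  (4B, 4-aligned)
sizeof = 128, alignof = 8
array of 17: 17 × 128 = 2176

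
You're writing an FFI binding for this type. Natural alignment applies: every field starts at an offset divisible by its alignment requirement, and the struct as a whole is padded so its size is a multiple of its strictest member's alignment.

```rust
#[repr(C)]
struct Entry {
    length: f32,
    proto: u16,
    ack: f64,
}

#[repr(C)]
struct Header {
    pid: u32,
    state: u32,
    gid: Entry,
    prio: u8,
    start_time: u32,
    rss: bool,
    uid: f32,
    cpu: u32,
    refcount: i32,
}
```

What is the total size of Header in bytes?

48 bytes

Entry: length at 0 (size 4, align 4) → ends 4; proto at 4 (size 2, align 2) → ends 6; pad 2 to align 8 for ack; ack at 8 (size 8, align 8) → ends 16; total 16 bytes, alignment 8
pid at 0 (size 4, align 4) → ends 4
state at 4 (size 4, align 4) → ends 8
gid at 8 (size 16, align 8) → ends 24
prio at 24 (size 1, align 1) → ends 25
pad 3 to align 4 for start_time
start_time at 28 (size 4, align 4) → ends 32
rss at 32 (size 1, align 1) → ends 33
pad 3 to align 4 for uid
uid at 36 (size 4, align 4) → ends 40
cpu at 40 (size 4, align 4) → ends 44
refcount at 44 (size 4, align 4) → ends 48
total 48 bytes, alignment 8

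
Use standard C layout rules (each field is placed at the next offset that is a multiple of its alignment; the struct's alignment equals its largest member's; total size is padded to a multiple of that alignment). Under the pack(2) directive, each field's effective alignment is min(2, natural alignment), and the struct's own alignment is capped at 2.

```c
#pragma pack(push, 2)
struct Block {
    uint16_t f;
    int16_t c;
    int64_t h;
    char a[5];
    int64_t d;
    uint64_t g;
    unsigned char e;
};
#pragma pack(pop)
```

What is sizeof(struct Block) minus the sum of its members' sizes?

2

0..2  f  (2B, 2-aligned)
2..4  c  (2B, 2-aligned)
4..12  h  (8B, 2-aligned)
12..17  a  (5B, 1-aligned)
17..18  -- padding (1B)
18..26  d  (8B, 2-aligned)
26..34  g  (8B, 2-aligned)
34..35  e  (1B, 1-aligned)
35..36  -- tail padding (1B)
sizeof = 36, alignof = 2
data bytes 34, size 36 → padding 2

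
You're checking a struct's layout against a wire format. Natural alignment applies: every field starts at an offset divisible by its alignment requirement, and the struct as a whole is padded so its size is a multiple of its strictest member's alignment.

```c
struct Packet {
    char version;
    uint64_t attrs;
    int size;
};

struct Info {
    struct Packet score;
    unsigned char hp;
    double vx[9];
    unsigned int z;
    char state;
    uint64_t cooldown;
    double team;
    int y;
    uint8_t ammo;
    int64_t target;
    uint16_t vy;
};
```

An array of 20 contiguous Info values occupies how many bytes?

Packet: 0..1  version  (1B, 1-aligned); 1..8  -- padding (7B); 8..16  attrs  (8B, 8-aligned); 16..20  size  (4B, 4-aligned); 20..24  -- tail padding (4B); sizeof = 24, alignof = 8
0..24  score  (24B, 8-aligned)
24..25  hp  (1B, 1-aligned)
25..32  -- padding (7B)
32..104  vx  (72B, 8-aligned)
104..108  z  (4B, 4-aligned)
108..109  state  (1B, 1-aligned)
109..112  -- padding (3B)
112..120  cooldown  (8B, 8-aligned)
120..128  team  (8B, 8-aligned)
128..132  y  (4B, 4-aligned)
132..133  ammo  (1B, 1-aligned)
133..136  -- padding (3B)
136..144  target  (8B, 8-aligned)
144..146  vy  (2B, 2-aligned)
146..152  -- tail padding (6B)
sizeof = 152, alignof = 8
array of 20: 20 × 152 = 3040

3040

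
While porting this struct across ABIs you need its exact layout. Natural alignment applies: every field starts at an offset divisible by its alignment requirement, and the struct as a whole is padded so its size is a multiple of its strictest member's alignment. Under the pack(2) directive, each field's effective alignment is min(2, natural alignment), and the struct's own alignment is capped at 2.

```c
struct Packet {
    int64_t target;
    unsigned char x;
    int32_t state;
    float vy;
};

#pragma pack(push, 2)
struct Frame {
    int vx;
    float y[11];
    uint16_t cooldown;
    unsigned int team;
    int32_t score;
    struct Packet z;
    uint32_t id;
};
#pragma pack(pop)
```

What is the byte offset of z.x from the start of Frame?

Packet: target at 0 (size 8, align 8) → ends 8; x at 8 (size 1, align 1) → ends 9; pad 3 to align 4 for state; state at 12 (size 4, align 4) → ends 16; vy at 16 (size 4, align 4) → ends 20; tail pad 4 to reach multiple of 8; total 24 bytes, alignment 8
vx at 0 (size 4, align 2) → ends 4
y at 4 (size 44, align 2) → ends 48
cooldown at 48 (size 2, align 2) → ends 50
team at 50 (size 4, align 2) → ends 54
score at 54 (size 4, align 2) → ends 58
z at 58 (size 24, align 2) → ends 82
within Packet: x at 8
58 + 8 = 66

66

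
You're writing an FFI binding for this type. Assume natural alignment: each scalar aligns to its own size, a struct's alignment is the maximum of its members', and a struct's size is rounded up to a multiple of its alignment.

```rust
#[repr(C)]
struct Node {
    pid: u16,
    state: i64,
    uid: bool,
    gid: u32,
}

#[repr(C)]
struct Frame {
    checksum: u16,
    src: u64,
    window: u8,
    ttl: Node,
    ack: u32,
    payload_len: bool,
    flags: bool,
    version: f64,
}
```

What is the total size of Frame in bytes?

Node: @0: pid [2B, align 2] → 2; +6 pad (align 8); @8: state [8B, align 8] → 16; @16: uid [1B, align 1] → 17; +3 pad (align 4); @20: gid [4B, align 4] → 24; size 24, align 8
@0: checksum [2B, align 2] → 2
+6 pad (align 8)
@8: src [8B, align 8] → 16
@16: window [1B, align 1] → 17
+7 pad (align 8)
@24: ttl [24B, align 8] → 48
@48: ack [4B, align 4] → 52
@52: payload_len [1B, align 1] → 53
@53: flags [1B, align 1] → 54
+2 pad (align 8)
@56: version [8B, align 8] → 64
size 64, align 8

64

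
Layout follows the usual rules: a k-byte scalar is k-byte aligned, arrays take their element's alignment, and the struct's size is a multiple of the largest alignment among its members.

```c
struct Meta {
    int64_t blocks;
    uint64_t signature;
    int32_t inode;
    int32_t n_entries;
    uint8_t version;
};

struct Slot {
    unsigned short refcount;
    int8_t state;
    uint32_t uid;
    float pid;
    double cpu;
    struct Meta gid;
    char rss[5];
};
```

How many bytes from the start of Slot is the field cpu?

16

Meta: 0..8  blocks  (8B, 8-aligned); 8..16  signature  (8B, 8-aligned); 16..20  inode  (4B, 4-aligned); 20..24  n_entries  (4B, 4-aligned); 24..25  version  (1B, 1-aligned); 25..32  -- tail padding (7B); sizeof = 32, alignof = 8
0..2  refcount  (2B, 2-aligned)
2..3  state  (1B, 1-aligned)
3..4  -- padding (1B)
4..8  uid  (4B, 4-aligned)
8..12  pid  (4B, 4-aligned)
12..16  -- padding (4B)
16..24  cpu  (8B, 8-aligned)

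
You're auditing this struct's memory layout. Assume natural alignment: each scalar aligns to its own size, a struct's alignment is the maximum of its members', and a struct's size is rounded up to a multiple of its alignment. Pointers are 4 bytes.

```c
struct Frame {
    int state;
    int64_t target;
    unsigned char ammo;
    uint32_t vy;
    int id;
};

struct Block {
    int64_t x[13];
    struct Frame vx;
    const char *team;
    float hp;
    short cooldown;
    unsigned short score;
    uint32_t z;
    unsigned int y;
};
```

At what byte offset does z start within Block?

148

Frame: 0..4  state  (4B, 4-aligned); 4..8  -- padding (4B); 8..16  target  (8B, 8-aligned); 16..17  ammo  (1B, 1-aligned); 17..20  -- padding (3B); 20..24  vy  (4B, 4-aligned); 24..28  id  (4B, 4-aligned); 28..32  -- tail padding (4B); sizeof = 32, alignof = 8
0..104  x  (104B, 8-aligned)
104..136  vx  (32B, 8-aligned)
136..140  team  (4B, 4-aligned)
140..144  hp  (4B, 4-aligned)
144..146  cooldown  (2B, 2-aligned)
146..148  score  (2B, 2-aligned)
148..152  z  (4B, 4-aligned)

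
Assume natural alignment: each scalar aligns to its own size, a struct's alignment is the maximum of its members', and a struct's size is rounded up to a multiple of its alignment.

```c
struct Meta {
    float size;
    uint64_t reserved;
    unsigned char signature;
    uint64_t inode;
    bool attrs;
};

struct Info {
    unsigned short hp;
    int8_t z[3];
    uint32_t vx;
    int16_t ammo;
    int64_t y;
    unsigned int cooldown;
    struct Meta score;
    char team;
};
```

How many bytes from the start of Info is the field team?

Meta: @0: size [4B, align 4] → 4; +4 pad (align 8); @8: reserved [8B, align 8] → 16; @16: signature [1B, align 1] → 17; +7 pad (align 8); @24: inode [8B, align 8] → 32; @32: attrs [1B, align 1] → 33; +7 tail pad (align 8); size 40, align 8
@0: hp [2B, align 2] → 2
@2: z [3B, align 1] → 5
+3 pad (align 4)
@8: vx [4B, align 4] → 12
@12: ammo [2B, align 2] → 14
+2 pad (align 8)
@16: y [8B, align 8] → 24
@24: cooldown [4B, align 4] → 28
+4 pad (align 8)
@32: score [40B, align 8] → 72
@72: team [1B, align 1] → 73

72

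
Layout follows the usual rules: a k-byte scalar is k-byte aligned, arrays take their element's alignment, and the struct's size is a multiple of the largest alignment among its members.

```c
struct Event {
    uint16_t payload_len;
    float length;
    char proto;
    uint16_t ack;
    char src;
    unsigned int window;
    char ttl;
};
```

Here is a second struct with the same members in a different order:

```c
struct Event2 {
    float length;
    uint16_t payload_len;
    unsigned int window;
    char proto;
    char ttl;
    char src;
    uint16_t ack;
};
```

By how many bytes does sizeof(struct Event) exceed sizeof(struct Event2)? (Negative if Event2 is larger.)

payload_len at 0 (size 2, align 2) → ends 2
pad 2 to align 4 for length
length at 4 (size 4, align 4) → ends 8
proto at 8 (size 1, align 1) → ends 9
pad 1 to align 2 for ack
ack at 10 (size 2, align 2) → ends 12
src at 12 (size 1, align 1) → ends 13
pad 3 to align 4 for window
window at 16 (size 4, align 4) → ends 20
ttl at 20 (size 1, align 1) → ends 21
tail pad 3 to reach multiple of 4
total 24 bytes, alignment 4
— Event2 —
length at 0 (size 4, align 4) → ends 4
payload_len at 4 (size 2, align 2) → ends 6
pad 2 to align 4 for window
window at 8 (size 4, align 4) → ends 12
proto at 12 (size 1, align 1) → ends 13
ttl at 13 (size 1, align 1) → ends 14
src at 14 (size 1, align 1) → ends 15
pad 1 to align 2 for ack
ack at 16 (size 2, align 2) → ends 18
tail pad 2 to reach multiple of 4
total 20 bytes, alignment 4
24 − 20 = 4

4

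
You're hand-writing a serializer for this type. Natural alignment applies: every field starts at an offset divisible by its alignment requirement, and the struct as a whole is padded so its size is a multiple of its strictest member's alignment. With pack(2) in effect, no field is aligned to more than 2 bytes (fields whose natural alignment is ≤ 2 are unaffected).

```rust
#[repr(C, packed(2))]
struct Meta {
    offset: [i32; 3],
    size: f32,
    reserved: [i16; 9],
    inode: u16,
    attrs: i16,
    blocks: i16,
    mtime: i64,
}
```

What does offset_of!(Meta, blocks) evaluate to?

38

offset at 0 (size 12, align 2) → ends 12
size at 12 (size 4, align 2) → ends 16
reserved at 16 (size 18, align 2) → ends 34
inode at 34 (size 2, align 2) → ends 36
attrs at 36 (size 2, align 2) → ends 38
blocks at 38 (size 2, align 2) → ends 40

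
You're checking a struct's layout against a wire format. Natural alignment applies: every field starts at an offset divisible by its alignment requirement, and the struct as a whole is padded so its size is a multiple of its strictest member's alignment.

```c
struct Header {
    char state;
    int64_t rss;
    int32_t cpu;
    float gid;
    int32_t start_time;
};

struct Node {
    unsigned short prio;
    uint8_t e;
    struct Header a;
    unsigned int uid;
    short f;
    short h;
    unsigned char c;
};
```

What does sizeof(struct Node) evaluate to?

Header: @0: state [1B, align 1] → 1; +7 pad (align 8); @8: rss [8B, align 8] → 16; @16: cpu [4B, align 4] → 20; @20: gid [4B, align 4] → 24; @24: start_time [4B, align 4] → 28; +4 tail pad (align 8); size 32, align 8
@0: prio [2B, align 2] → 2
@2: e [1B, align 1] → 3
+5 pad (align 8)
@8: a [32B, align 8] → 40
@40: uid [4B, align 4] → 44
@44: f [2B, align 2] → 46
@46: h [2B, align 2] → 48
@48: c [1B, align 1] → 49
+7 tail pad (align 8)
size 56, align 8

56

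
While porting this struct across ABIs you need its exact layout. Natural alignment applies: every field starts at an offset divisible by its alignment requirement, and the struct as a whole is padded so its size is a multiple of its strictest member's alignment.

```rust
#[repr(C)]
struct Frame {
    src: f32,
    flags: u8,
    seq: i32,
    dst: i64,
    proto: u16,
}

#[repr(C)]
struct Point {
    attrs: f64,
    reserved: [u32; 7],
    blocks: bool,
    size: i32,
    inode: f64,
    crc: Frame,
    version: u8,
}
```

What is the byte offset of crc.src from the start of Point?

Frame: 0..4  src  (4B, 4-aligned); 4..5  flags  (1B, 1-aligned); 5..8  -- padding (3B); 8..12  seq  (4B, 4-aligned); 12..16  -- padding (4B); 16..24  dst  (8B, 8-aligned); 24..26  proto  (2B, 2-aligned); 26..32  -- tail padding (6B); sizeof = 32, alignof = 8
0..8  attrs  (8B, 8-aligned)
8..36  reserved  (28B, 4-aligned)
36..37  blocks  (1B, 1-aligned)
37..40  -- padding (3B)
40..44  size  (4B, 4-aligned)
44..48  -- padding (4B)
48..56  inode  (8B, 8-aligned)
56..88  crc  (32B, 8-aligned)
within Frame: src at 0
56 + 0 = 56

56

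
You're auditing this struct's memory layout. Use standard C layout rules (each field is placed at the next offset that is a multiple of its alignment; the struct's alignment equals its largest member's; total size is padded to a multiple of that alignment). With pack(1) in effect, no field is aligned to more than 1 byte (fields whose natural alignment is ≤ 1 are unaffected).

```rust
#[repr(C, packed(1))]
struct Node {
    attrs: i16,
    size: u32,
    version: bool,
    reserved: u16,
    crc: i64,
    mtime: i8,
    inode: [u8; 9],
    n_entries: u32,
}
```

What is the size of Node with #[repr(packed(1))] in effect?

31

@0: attrs [2B, align 1] → 2
@2: size [4B, align 1] → 6
@6: version [1B, align 1] → 7
@7: reserved [2B, align 1] → 9
@9: crc [8B, align 1] → 17
@17: mtime [1B, align 1] → 18
@18: inode [9B, align 1] → 27
@27: n_entries [4B, align 1] → 31
size 31, align 1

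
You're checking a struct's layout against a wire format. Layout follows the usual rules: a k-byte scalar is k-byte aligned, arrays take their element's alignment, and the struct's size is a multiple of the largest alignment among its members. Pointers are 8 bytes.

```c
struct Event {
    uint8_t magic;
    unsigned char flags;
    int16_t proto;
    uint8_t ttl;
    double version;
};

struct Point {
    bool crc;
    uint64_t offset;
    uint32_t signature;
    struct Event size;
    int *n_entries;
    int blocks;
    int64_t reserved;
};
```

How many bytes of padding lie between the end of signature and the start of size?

4

Event: magic at 0 (size 1, align 1) → ends 1; flags at 1 (size 1, align 1) → ends 2; proto at 2 (size 2, align 2) → ends 4; ttl at 4 (size 1, align 1) → ends 5; pad 3 to align 8 for version; version at 8 (size 8, align 8) → ends 16; total 16 bytes, alignment 8
crc at 0 (size 1, align 1) → ends 1
pad 7 to align 8 for offset
offset at 8 (size 8, align 8) → ends 16
signature at 16 (size 4, align 4) → ends 20
pad 4 to align 8 for size
size at 24 (size 16, align 8) → ends 40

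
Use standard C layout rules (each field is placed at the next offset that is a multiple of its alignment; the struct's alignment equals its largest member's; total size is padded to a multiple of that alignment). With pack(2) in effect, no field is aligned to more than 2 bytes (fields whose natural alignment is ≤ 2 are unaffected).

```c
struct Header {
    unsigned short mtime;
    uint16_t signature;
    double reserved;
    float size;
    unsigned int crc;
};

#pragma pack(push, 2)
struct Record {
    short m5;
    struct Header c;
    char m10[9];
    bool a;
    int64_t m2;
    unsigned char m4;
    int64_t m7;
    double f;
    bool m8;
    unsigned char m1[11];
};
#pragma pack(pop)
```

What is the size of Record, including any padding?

Header: 0..2  mtime  (2B, 2-aligned); 2..4  signature  (2B, 2-aligned); 4..8  -- padding (4B); 8..16  reserved  (8B, 8-aligned); 16..20  size  (4B, 4-aligned); 20..24  crc  (4B, 4-aligned); sizeof = 24, alignof = 8
0..2  m5  (2B, 2-aligned)
2..26  c  (24B, 2-aligned)
26..35  m10  (9B, 1-aligned)
35..36  a  (1B, 1-aligned)
36..44  m2  (8B, 2-aligned)
44..45  m4  (1B, 1-aligned)
45..46  -- padding (1B)
46..54  m7  (8B, 2-aligned)
54..62  f  (8B, 2-aligned)
62..63  m8  (1B, 1-aligned)
63..74  m1  (11B, 1-aligned)
sizeof = 74, alignof = 2

74 bytes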